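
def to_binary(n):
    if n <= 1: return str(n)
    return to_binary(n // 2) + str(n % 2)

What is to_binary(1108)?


to_binary(1108) = to_binary(554) + '0'
to_binary(554) = to_binary(277) + '0'
to_binary(277) = to_binary(138) + '1'
to_binary(138) = to_binary(69) + '0'
to_binary(69) = to_binary(34) + '1'
to_binary(34) = to_binary(17) + '0'
to_binary(17) = to_binary(8) + '1'
to_binary(8) = to_binary(4) + '0'
to_binary(4) = to_binary(2) + '0'
to_binary(2) = to_binary(1) + '0'
to_binary(1) = '1'  (base case)
Concatenating: '1' + '0' + '0' + '0' + '1' + '0' + '1' + '0' + '1' + '0' + '0' = '10001010100'

10001010100


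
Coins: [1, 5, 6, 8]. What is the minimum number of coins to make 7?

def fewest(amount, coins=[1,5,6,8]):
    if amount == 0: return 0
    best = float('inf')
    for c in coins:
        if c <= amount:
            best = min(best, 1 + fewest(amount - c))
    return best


Building up with DP:
fewest(0) = 0
fewest(1) = min(1+fewest(0)=1+0=1) = 1
fewest(2) = min(1+fewest(1)=1+1=2) = 2
fewest(3) = min(1+fewest(2)=1+2=3) = 3
fewest(4) = min(1+fewest(3)=1+3=4) = 4
fewest(5) = min(1+fewest(4)=1+4=5, 1+fewest(0)=1+0=1) = 1
fewest(6) = min(1+fewest(5)=1+1=2, 1+fewest(1)=1+1=2, 1+fewest(0)=1+0=1) = 1
fewest(7) = min(1+fewest(6)=1+1=2, 1+fewest(2)=1+2=3, 1+fewest(1)=1+1=2) = 2

2


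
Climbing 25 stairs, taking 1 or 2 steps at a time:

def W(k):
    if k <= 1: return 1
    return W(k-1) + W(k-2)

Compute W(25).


Building up from base cases:
W(0) = 1
W(1) = 1
W(2) = W(1) + W(0) = 1 + 1 = 2
W(3) = W(2) + W(1) = 2 + 1 = 3
W(4) = W(3) + W(2) = 3 + 2 = 5
W(5) = W(4) + W(3) = 5 + 3 = 8
W(6) = W(5) + W(4) = 8 + 5 = 13
W(7) = W(6) + W(5) = 13 + 8 = 21
W(8) = W(7) + W(6) = 21 + 13 = 34
W(9) = W(8) + W(7) = 34 + 21 = 55
W(10) = W(9) + W(8) = 55 + 34 = 89
W(11) = W(10) + W(9) = 89 + 55 = 144
W(12) = W(11) + W(10) = 144 + 89 = 233
W(13) = W(12) + W(11) = 233 + 144 = 377
W(14) = W(13) + W(12) = 377 + 233 = 610
W(15) = W(14) + W(13) = 610 + 377 = 987
W(16) = W(15) + W(14) = 987 + 610 = 1597
W(17) = W(16) + W(15) = 1597 + 987 = 2584
W(18) = W(17) + W(16) = 2584 + 1597 = 4181
W(19) = W(18) + W(17) = 4181 + 2584 = 6765
W(20) = W(19) + W(18) = 6765 + 4181 = 10946
W(21) = W(20) + W(19) = 10946 + 6765 = 17711
W(22) = W(21) + W(20) = 17711 + 10946 = 28657
W(23) = W(22) + W(21) = 28657 + 17711 = 46368
W(24) = W(23) + W(22) = 46368 + 28657 = 75025
W(25) = W(24) + W(23) = 75025 + 46368 = 121393

121393


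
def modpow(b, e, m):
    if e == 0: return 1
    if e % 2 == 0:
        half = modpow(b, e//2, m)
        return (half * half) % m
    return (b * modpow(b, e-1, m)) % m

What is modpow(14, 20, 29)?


modpow(14, 20, 29): e is even, compute modpow(14, 10, 29)
  modpow(14, 10, 29): e is even, compute modpow(14, 5, 29)
    modpow(14, 5, 29): e is odd, compute modpow(14, 4, 29)
      modpow(14, 4, 29): e is even, compute modpow(14, 2, 29)
        modpow(14, 2, 29): e is even, compute modpow(14, 1, 29)
          modpow(14, 1, 29): e is odd, compute modpow(14, 0, 29)
          modpow(14, 0, 29) = 1
          (14 * 1) % 29 = 14
        half=14, (14*14) % 29 = 22
      half=22, (22*22) % 29 = 20
    (14 * 20) % 29 = 19
  half=19, (19*19) % 29 = 13
half=13, (13*13) % 29 = 24

24


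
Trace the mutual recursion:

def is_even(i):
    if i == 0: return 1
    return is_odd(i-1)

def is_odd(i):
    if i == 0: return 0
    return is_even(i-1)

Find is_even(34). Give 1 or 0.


is_even(34) = is_odd(33)
is_odd(33) = is_even(32)
is_even(32) = is_odd(31)
is_odd(31) = is_even(30)
is_even(30) = is_odd(29)
is_odd(29) = is_even(28)
is_even(28) = is_odd(27)
is_odd(27) = is_even(26)
is_even(26) = is_odd(25)
is_odd(25) = is_even(24)
is_even(24) = is_odd(23)
is_odd(23) = is_even(22)
is_even(22) = is_odd(21)
is_odd(21) = is_even(20)
is_even(20) = is_odd(19)
is_odd(19) = is_even(18)
is_even(18) = is_odd(17)
is_odd(17) = is_even(16)
is_even(16) = is_odd(15)
is_odd(15) = is_even(14)
is_even(14) = is_odd(13)
is_odd(13) = is_even(12)
is_even(12) = is_odd(11)
is_odd(11) = is_even(10)
is_even(10) = is_odd(9)
is_odd(9) = is_even(8)
is_even(8) = is_odd(7)
is_odd(7) = is_even(6)
is_even(6) = is_odd(5)
is_odd(5) = is_even(4)
is_even(4) = is_odd(3)
is_odd(3) = is_even(2)
is_even(2) = is_odd(1)
is_odd(1) = is_even(0)
is_even(0) = 1  (base case)
Result: 1

1


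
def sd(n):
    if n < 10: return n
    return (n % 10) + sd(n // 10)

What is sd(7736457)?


sd(7736457) = 7 + sd(773645)
sd(773645) = 5 + sd(77364)
sd(77364) = 4 + sd(7736)
sd(7736) = 6 + sd(773)
sd(773) = 3 + sd(77)
sd(77) = 7 + sd(7)
sd(7) = 7  (base case)
Total: 7 + 5 + 4 + 6 + 3 + 7 + 7 = 39

39


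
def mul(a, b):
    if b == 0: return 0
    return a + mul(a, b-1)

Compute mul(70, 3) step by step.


mul(70, 3) = 70 + mul(70, 2)
mul(70, 2) = 70 + mul(70, 1)
mul(70, 1) = 70 + mul(70, 0)
mul(70, 0) = 0  (base case)
Total: 70 + 70 + 70 + 0 = 210

210


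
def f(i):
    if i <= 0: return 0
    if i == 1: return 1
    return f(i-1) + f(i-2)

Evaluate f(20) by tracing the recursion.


Computing f(20) bottom-up:
f(0) = 0
f(1) = 1
f(2) = f(1) + f(0) = 1 + 0 = 1
f(3) = f(2) + f(1) = 1 + 1 = 2
f(4) = f(3) + f(2) = 2 + 1 = 3
f(5) = f(4) + f(3) = 3 + 2 = 5
f(6) = f(5) + f(4) = 5 + 3 = 8
f(7) = f(6) + f(5) = 8 + 5 = 13
f(8) = f(7) + f(6) = 13 + 8 = 21
f(9) = f(8) + f(7) = 21 + 13 = 34
f(10) = f(9) + f(8) = 34 + 21 = 55
f(11) = f(10) + f(9) = 55 + 34 = 89
f(12) = f(11) + f(10) = 89 + 55 = 144
f(13) = f(12) + f(11) = 144 + 89 = 233
f(14) = f(13) + f(12) = 233 + 144 = 377
f(15) = f(14) + f(13) = 377 + 233 = 610
f(16) = f(15) + f(14) = 610 + 377 = 987
f(17) = f(16) + f(15) = 987 + 610 = 1597
f(18) = f(17) + f(16) = 1597 + 987 = 2584
f(19) = f(18) + f(17) = 2584 + 1597 = 4181
f(20) = f(19) + f(18) = 4181 + 2584 = 6765

6765


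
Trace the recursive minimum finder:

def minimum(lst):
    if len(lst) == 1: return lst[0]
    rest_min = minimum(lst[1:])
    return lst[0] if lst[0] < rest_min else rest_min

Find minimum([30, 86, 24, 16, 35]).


minimum([30, 86, 24, 16, 35]): compare 30 with minimum([86, 24, 16, 35])
minimum([86, 24, 16, 35]): compare 86 with minimum([24, 16, 35])
minimum([24, 16, 35]): compare 24 with minimum([16, 35])
minimum([16, 35]): compare 16 with minimum([35])
minimum([35]) = 35  (base case)
Compare 16 with 35 -> 16
Compare 24 with 16 -> 16
Compare 86 with 16 -> 16
Compare 30 with 16 -> 16

16


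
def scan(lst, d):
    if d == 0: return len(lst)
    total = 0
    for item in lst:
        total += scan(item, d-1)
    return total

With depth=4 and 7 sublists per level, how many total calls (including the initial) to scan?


At depth 0 (root): 1 call
At depth 1: each of 1 parents calls scan on 7 children = 7 calls
At depth 2: each of 7 parents calls scan on 7 children = 49 calls
At depth 3: each of 49 parents calls scan on 7 children = 343 calls
At depth 4: each of 343 parents calls scan on 7 children = 2401 calls
Total: 1 + 7 + 49 + 343 + 2401 = 2801

2801


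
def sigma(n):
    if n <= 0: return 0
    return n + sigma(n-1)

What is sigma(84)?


sigma(84)
= 84 + 83 + 82 + 81 + 80 + 79 + 78 + 77 + 76 + 75 + 74 + 73 + 72 + 71 + 70 + 69 + 68 + 67 + 66 + 65 + 64 + 63 + 62 + 61 + 60 + 59 + 58 + 57 + 56 + 55 + 54 + 53 + 52 + 51 + 50 + 49 + 48 + 47 + 46 + 45 + 44 + 43 + 42 + 41 + 40 + 39 + 38 + 37 + 36 + 35 + 34 + 33 + 32 + 31 + 30 + 29 + 28 + 27 + 26 + 25 + 24 + 23 + 22 + 21 + 20 + 19 + 18 + 17 + 16 + 15 + 14 + 13 + 12 + 11 + 10 + 9 + 8 + 7 + 6 + 5 + 4 + 3 + 2 + 1 + sigma(0)
= 84 + 83 + 82 + 81 + 80 + 79 + 78 + 77 + 76 + 75 + 74 + 73 + 72 + 71 + 70 + 69 + 68 + 67 + 66 + 65 + 64 + 63 + 62 + 61 + 60 + 59 + 58 + 57 + 56 + 55 + 54 + 53 + 52 + 51 + 50 + 49 + 48 + 47 + 46 + 45 + 44 + 43 + 42 + 41 + 40 + 39 + 38 + 37 + 36 + 35 + 34 + 33 + 32 + 31 + 30 + 29 + 28 + 27 + 26 + 25 + 24 + 23 + 22 + 21 + 20 + 19 + 18 + 17 + 16 + 15 + 14 + 13 + 12 + 11 + 10 + 9 + 8 + 7 + 6 + 5 + 4 + 3 + 2 + 1 + 0
= 3570

3570


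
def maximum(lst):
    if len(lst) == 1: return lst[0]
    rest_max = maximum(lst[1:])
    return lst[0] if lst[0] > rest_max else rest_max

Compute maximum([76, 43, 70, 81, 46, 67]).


maximum([76, 43, 70, 81, 46, 67]): compare 76 with maximum([43, 70, 81, 46, 67])
maximum([43, 70, 81, 46, 67]): compare 43 with maximum([70, 81, 46, 67])
maximum([70, 81, 46, 67]): compare 70 with maximum([81, 46, 67])
maximum([81, 46, 67]): compare 81 with maximum([46, 67])
maximum([46, 67]): compare 46 with maximum([67])
maximum([67]) = 67  (base case)
Compare 46 with 67 -> 67
Compare 81 with 67 -> 81
Compare 70 with 81 -> 81
Compare 43 with 81 -> 81
Compare 76 with 81 -> 81

81


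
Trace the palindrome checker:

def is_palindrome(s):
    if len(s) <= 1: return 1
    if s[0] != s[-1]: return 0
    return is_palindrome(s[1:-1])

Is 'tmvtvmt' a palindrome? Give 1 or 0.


is_palindrome('tmvtvmt'): s[0]='t' == s[-1]='t' -> check is_palindrome('mvtvm')
is_palindrome('mvtvm'): s[0]='m' == s[-1]='m' -> check is_palindrome('vtv')
is_palindrome('vtv'): s[0]='v' == s[-1]='v' -> check is_palindrome('t')
is_palindrome('t'): len <= 1 -> return 1  (base case)
Result: 1 (palindrome)

1


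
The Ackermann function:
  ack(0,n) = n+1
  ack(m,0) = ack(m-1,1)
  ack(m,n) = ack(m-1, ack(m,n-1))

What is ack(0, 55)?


ack(0, 55) = 56
Result: ack(0, 55) = 56

56


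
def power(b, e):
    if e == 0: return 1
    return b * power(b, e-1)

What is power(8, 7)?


power(8, 7)
= 8 * power(8, 6)
= 8 * 8 * power(8, 5)
= 8 * 8 * 8 * power(8, 4)
= 8 * 8 * 8 * 8 * power(8, 3)
= 8 * 8 * 8 * 8 * 8 * power(8, 2)
= 8 * 8 * 8 * 8 * 8 * 8 * power(8, 1)
= 8 * 8 * 8 * 8 * 8 * 8 * 8 * power(8, 0)
= 8 * 8 * 8 * 8 * 8 * 8 * 8 * 1
= 2097152

2097152


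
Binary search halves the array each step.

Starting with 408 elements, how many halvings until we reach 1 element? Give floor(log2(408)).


408 / 2 = 204
204 / 2 = 102
102 / 2 = 51
51 / 2 = 25
25 / 2 = 12
12 / 2 = 6
6 / 2 = 3
3 / 2 = 1
Reached 1 after 8 halvings

8


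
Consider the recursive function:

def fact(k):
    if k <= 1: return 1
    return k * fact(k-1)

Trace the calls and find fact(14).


fact(14)
= 14 * fact(13)
= 14 * 13 * fact(12)
= 14 * 13 * 12 * fact(11)
= 14 * 13 * 12 * 11 * fact(10)
= 14 * 13 * 12 * 11 * 10 * fact(9)
= 14 * 13 * 12 * 11 * 10 * 9 * fact(8)
= 14 * 13 * 12 * 11 * 10 * 9 * 8 * fact(7)
= 14 * 13 * 12 * 11 * 10 * 9 * 8 * 7 * fact(6)
= 14 * 13 * 12 * 11 * 10 * 9 * 8 * 7 * 6 * fact(5)
= 14 * 13 * 12 * 11 * 10 * 9 * 8 * 7 * 6 * 5 * fact(4)
= 14 * 13 * 12 * 11 * 10 * 9 * 8 * 7 * 6 * 5 * 4 * fact(3)
= 14 * 13 * 12 * 11 * 10 * 9 * 8 * 7 * 6 * 5 * 4 * 3 * fact(2)
= 14 * 13 * 12 * 11 * 10 * 9 * 8 * 7 * 6 * 5 * 4 * 3 * 2 * fact(1)
= 14 * 13 * 12 * 11 * 10 * 9 * 8 * 7 * 6 * 5 * 4 * 3 * 2 * 1
= 87178291200

87178291200


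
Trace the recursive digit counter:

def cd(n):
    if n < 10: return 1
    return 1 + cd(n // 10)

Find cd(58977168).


cd(58977168) = 1 + cd(5897716)
cd(5897716) = 1 + cd(589771)
cd(589771) = 1 + cd(58977)
cd(58977) = 1 + cd(5897)
cd(5897) = 1 + cd(589)
cd(589) = 1 + cd(58)
cd(58) = 1 + cd(5)
cd(5) = 1  (base case: 5 < 10)
Unwinding: 1 + 1 + 1 + 1 + 1 + 1 + 1 + 1 = 8

8


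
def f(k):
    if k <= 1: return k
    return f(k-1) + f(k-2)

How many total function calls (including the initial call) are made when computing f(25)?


Let C(n) = total calls for f(n)
C(0) = 1, C(1) = 1
C(2) = 1 + C(1) + C(0) = 1 + 1 + 1 = 3
C(3) = 1 + C(2) + C(1) = 1 + 3 + 1 = 5
C(4) = 1 + C(3) + C(2) = 1 + 5 + 3 = 9
C(5) = 1 + C(4) + C(3) = 1 + 9 + 5 = 15
C(6) = 1 + C(5) + C(4) = 1 + 15 + 9 = 25
C(7) = 1 + C(6) + C(5) = 1 + 25 + 15 = 41
C(8) = 1 + C(7) + C(6) = 1 + 41 + 25 = 67
C(9) = 1 + C(8) + C(7) = 1 + 67 + 41 = 109
C(10) = 1 + C(9) + C(8) = 1 + 109 + 67 = 177
C(11) = 1 + C(10) + C(9) = 1 + 177 + 109 = 287
C(12) = 1 + C(11) + C(10) = 1 + 287 + 177 = 465
C(13) = 1 + C(12) + C(11) = 1 + 465 + 287 = 753
C(14) = 1 + C(13) + C(12) = 1 + 753 + 465 = 1219
C(15) = 1 + C(14) + C(13) = 1 + 1219 + 753 = 1973
C(16) = 1 + C(15) + C(14) = 1 + 1973 + 1219 = 3193
C(17) = 1 + C(16) + C(15) = 1 + 3193 + 1973 = 5167
C(18) = 1 + C(17) + C(16) = 1 + 5167 + 3193 = 8361
C(19) = 1 + C(18) + C(17) = 1 + 8361 + 5167 = 13529
C(20) = 1 + C(19) + C(18) = 1 + 13529 + 8361 = 21891
C(21) = 1 + C(20) + C(19) = 1 + 21891 + 13529 = 35421
C(22) = 1 + C(21) + C(20) = 1 + 35421 + 21891 = 57313
C(23) = 1 + C(22) + C(21) = 1 + 57313 + 35421 = 92735
C(24) = 1 + C(23) + C(22) = 1 + 92735 + 57313 = 150049
C(25) = 1 + C(24) + C(23) = 1 + 150049 + 92735 = 242785

242785


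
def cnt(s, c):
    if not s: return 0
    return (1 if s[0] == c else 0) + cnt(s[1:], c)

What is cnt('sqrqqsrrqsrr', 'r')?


s[0]='s' != 'r' -> 0
s[0]='q' != 'r' -> 0
s[0]='r' == 'r' -> 1
s[0]='q' != 'r' -> 0
s[0]='q' != 'r' -> 0
s[0]='s' != 'r' -> 0
s[0]='r' == 'r' -> 1
s[0]='r' == 'r' -> 1
s[0]='q' != 'r' -> 0
s[0]='s' != 'r' -> 0
s[0]='r' == 'r' -> 1
s[0]='r' == 'r' -> 1
Sum: 0 + 0 + 1 + 0 + 0 + 0 + 1 + 1 + 0 + 0 + 1 + 1 = 5

5


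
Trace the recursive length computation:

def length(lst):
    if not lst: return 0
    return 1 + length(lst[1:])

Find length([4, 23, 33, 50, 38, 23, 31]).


length([4, 23, 33, 50, 38, 23, 31]) = 1 + length([23, 33, 50, 38, 23, 31])
length([23, 33, 50, 38, 23, 31]) = 1 + length([33, 50, 38, 23, 31])
length([33, 50, 38, 23, 31]) = 1 + length([50, 38, 23, 31])
length([50, 38, 23, 31]) = 1 + length([38, 23, 31])
length([38, 23, 31]) = 1 + length([23, 31])
length([23, 31]) = 1 + length([31])
length([31]) = 1 + length([])
length([]) = 0  (base case)
Unwinding: 1 + 1 + 1 + 1 + 1 + 1 + 1 + 0 = 7

7


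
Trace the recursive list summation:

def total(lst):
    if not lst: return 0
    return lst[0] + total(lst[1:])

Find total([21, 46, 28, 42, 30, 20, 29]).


total([21, 46, 28, 42, 30, 20, 29]) = 21 + total([46, 28, 42, 30, 20, 29])
total([46, 28, 42, 30, 20, 29]) = 46 + total([28, 42, 30, 20, 29])
total([28, 42, 30, 20, 29]) = 28 + total([42, 30, 20, 29])
total([42, 30, 20, 29]) = 42 + total([30, 20, 29])
total([30, 20, 29]) = 30 + total([20, 29])
total([20, 29]) = 20 + total([29])
total([29]) = 29 + total([])
total([]) = 0  (base case)
Total: 21 + 46 + 28 + 42 + 30 + 20 + 29 + 0 = 216

216


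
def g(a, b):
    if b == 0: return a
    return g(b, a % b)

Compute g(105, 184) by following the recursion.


g(105, 184) = g(184, 105)
g(184, 105) = g(105, 79)
g(105, 79) = g(79, 26)
g(79, 26) = g(26, 1)
g(26, 1) = g(1, 0)
g(1, 0) = 1  (base case)

1


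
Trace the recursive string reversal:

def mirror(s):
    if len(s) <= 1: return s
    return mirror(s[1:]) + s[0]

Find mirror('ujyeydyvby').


mirror('ujyeydyvby') = mirror('jyeydyvby') + 'u'
mirror('jyeydyvby') = mirror('yeydyvby') + 'j'
mirror('yeydyvby') = mirror('eydyvby') + 'y'
mirror('eydyvby') = mirror('ydyvby') + 'e'
mirror('ydyvby') = mirror('dyvby') + 'y'
mirror('dyvby') = mirror('yvby') + 'd'
mirror('yvby') = mirror('vby') + 'y'
mirror('vby') = mirror('by') + 'v'
mirror('by') = mirror('y') + 'b'
mirror('y') = 'y'  (base case)
Concatenating: 'y' + 'b' + 'v' + 'y' + 'd' + 'y' + 'e' + 'y' + 'j' + 'u' = 'ybvydyeyju'

ybvydyeyju


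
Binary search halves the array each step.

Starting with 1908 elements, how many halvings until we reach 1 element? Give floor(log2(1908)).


1908 / 2 = 954
954 / 2 = 477
477 / 2 = 238
238 / 2 = 119
119 / 2 = 59
59 / 2 = 29
29 / 2 = 14
14 / 2 = 7
7 / 2 = 3
3 / 2 = 1
Reached 1 after 10 halvings

10


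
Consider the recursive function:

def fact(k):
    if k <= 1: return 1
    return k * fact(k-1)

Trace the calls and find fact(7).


fact(7)
= 7 * fact(6)
= 7 * 6 * fact(5)
= 7 * 6 * 5 * fact(4)
= 7 * 6 * 5 * 4 * fact(3)
= 7 * 6 * 5 * 4 * 3 * fact(2)
= 7 * 6 * 5 * 4 * 3 * 2 * fact(1)
= 7 * 6 * 5 * 4 * 3 * 2 * 1
= 5040

5040


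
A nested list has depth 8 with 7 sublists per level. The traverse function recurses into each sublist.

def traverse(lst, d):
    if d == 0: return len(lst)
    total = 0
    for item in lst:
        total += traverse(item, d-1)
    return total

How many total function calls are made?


At depth 0 (root): 1 call
At depth 1: each of 1 parents calls traverse on 7 children = 7 calls
At depth 2: each of 7 parents calls traverse on 7 children = 49 calls
At depth 3: each of 49 parents calls traverse on 7 children = 343 calls
At depth 4: each of 343 parents calls traverse on 7 children = 2401 calls
At depth 5: each of 2401 parents calls traverse on 7 children = 16807 calls
At depth 6: each of 16807 parents calls traverse on 7 children = 117649 calls
At depth 7: each of 117649 parents calls traverse on 7 children = 823543 calls
At depth 8: each of 823543 parents calls traverse on 7 children = 5764801 calls
Total: 1 + 7 + 49 + 343 + 2401 + 16807 + 117649 + 823543 + 5764801 = 6725601

6725601


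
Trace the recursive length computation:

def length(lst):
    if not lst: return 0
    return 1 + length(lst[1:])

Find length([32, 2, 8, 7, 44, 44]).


length([32, 2, 8, 7, 44, 44]) = 1 + length([2, 8, 7, 44, 44])
length([2, 8, 7, 44, 44]) = 1 + length([8, 7, 44, 44])
length([8, 7, 44, 44]) = 1 + length([7, 44, 44])
length([7, 44, 44]) = 1 + length([44, 44])
length([44, 44]) = 1 + length([44])
length([44]) = 1 + length([])
length([]) = 0  (base case)
Unwinding: 1 + 1 + 1 + 1 + 1 + 1 + 0 = 6

6


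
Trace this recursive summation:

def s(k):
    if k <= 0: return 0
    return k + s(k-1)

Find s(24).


s(24)
= 24 + 23 + 22 + 21 + 20 + 19 + 18 + 17 + 16 + 15 + 14 + 13 + 12 + 11 + 10 + 9 + 8 + 7 + 6 + 5 + 4 + 3 + 2 + 1 + s(0)
= 24 + 23 + 22 + 21 + 20 + 19 + 18 + 17 + 16 + 15 + 14 + 13 + 12 + 11 + 10 + 9 + 8 + 7 + 6 + 5 + 4 + 3 + 2 + 1 + 0
= 300

300


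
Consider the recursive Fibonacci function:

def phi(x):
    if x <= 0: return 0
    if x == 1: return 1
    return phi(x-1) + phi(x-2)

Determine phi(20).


Computing phi(20) bottom-up:
phi(0) = 0
phi(1) = 1
phi(2) = phi(1) + phi(0) = 1 + 0 = 1
phi(3) = phi(2) + phi(1) = 1 + 1 = 2
phi(4) = phi(3) + phi(2) = 2 + 1 = 3
phi(5) = phi(4) + phi(3) = 3 + 2 = 5
phi(6) = phi(5) + phi(4) = 5 + 3 = 8
phi(7) = phi(6) + phi(5) = 8 + 5 = 13
phi(8) = phi(7) + phi(6) = 13 + 8 = 21
phi(9) = phi(8) + phi(7) = 21 + 13 = 34
phi(10) = phi(9) + phi(8) = 34 + 21 = 55
phi(11) = phi(10) + phi(9) = 55 + 34 = 89
phi(12) = phi(11) + phi(10) = 89 + 55 = 144
phi(13) = phi(12) + phi(11) = 144 + 89 = 233
phi(14) = phi(13) + phi(12) = 233 + 144 = 377
phi(15) = phi(14) + phi(13) = 377 + 233 = 610
phi(16) = phi(15) + phi(14) = 610 + 377 = 987
phi(17) = phi(16) + phi(15) = 987 + 610 = 1597
phi(18) = phi(17) + phi(16) = 1597 + 987 = 2584
phi(19) = phi(18) + phi(17) = 2584 + 1597 = 4181
phi(20) = phi(19) + phi(18) = 4181 + 2584 = 6765

6765


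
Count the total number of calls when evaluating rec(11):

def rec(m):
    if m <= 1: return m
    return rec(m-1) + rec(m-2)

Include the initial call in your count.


Let C(n) = total calls for rec(n)
C(0) = 1, C(1) = 1
C(2) = 1 + C(1) + C(0) = 1 + 1 + 1 = 3
C(3) = 1 + C(2) + C(1) = 1 + 3 + 1 = 5
C(4) = 1 + C(3) + C(2) = 1 + 5 + 3 = 9
C(5) = 1 + C(4) + C(3) = 1 + 9 + 5 = 15
C(6) = 1 + C(5) + C(4) = 1 + 15 + 9 = 25
C(7) = 1 + C(6) + C(5) = 1 + 25 + 15 = 41
C(8) = 1 + C(7) + C(6) = 1 + 41 + 25 = 67
C(9) = 1 + C(8) + C(7) = 1 + 67 + 41 = 109
C(10) = 1 + C(9) + C(8) = 1 + 109 + 67 = 177
C(11) = 1 + C(10) + C(9) = 1 + 177 + 109 = 287

287


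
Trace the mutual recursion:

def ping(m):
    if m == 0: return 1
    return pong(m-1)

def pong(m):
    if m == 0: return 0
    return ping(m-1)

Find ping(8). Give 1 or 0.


ping(8) = pong(7)
pong(7) = ping(6)
ping(6) = pong(5)
pong(5) = ping(4)
ping(4) = pong(3)
pong(3) = ping(2)
ping(2) = pong(1)
pong(1) = ping(0)
ping(0) = 1  (base case)
Result: 1

1


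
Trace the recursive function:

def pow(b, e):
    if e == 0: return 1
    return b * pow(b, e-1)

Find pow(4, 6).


pow(4, 6)
= 4 * pow(4, 5)
= 4 * 4 * pow(4, 4)
= 4 * 4 * 4 * pow(4, 3)
= 4 * 4 * 4 * 4 * pow(4, 2)
= 4 * 4 * 4 * 4 * 4 * pow(4, 1)
= 4 * 4 * 4 * 4 * 4 * 4 * pow(4, 0)
= 4 * 4 * 4 * 4 * 4 * 4 * 1
= 4096

4096


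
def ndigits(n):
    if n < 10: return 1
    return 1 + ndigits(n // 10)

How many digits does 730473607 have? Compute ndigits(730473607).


ndigits(730473607) = 1 + ndigits(73047360)
ndigits(73047360) = 1 + ndigits(7304736)
ndigits(7304736) = 1 + ndigits(730473)
ndigits(730473) = 1 + ndigits(73047)
ndigits(73047) = 1 + ndigits(7304)
ndigits(7304) = 1 + ndigits(730)
ndigits(730) = 1 + ndigits(73)
ndigits(73) = 1 + ndigits(7)
ndigits(7) = 1  (base case: 7 < 10)
Unwinding: 1 + 1 + 1 + 1 + 1 + 1 + 1 + 1 + 1 = 9

9


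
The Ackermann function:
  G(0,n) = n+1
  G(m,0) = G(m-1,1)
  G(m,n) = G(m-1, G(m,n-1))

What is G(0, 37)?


G(0, 37) = 38
Result: G(0, 37) = 38

38


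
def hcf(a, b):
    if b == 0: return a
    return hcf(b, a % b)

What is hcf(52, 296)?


hcf(52, 296) = hcf(296, 52)
hcf(296, 52) = hcf(52, 36)
hcf(52, 36) = hcf(36, 16)
hcf(36, 16) = hcf(16, 4)
hcf(16, 4) = hcf(4, 0)
hcf(4, 0) = 4  (base case)

4


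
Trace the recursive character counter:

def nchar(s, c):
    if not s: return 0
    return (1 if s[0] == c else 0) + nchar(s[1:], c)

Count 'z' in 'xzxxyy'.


s[0]='x' != 'z' -> 0
s[0]='z' == 'z' -> 1
s[0]='x' != 'z' -> 0
s[0]='x' != 'z' -> 0
s[0]='y' != 'z' -> 0
s[0]='y' != 'z' -> 0
Sum: 0 + 1 + 0 + 0 + 0 + 0 = 1

1


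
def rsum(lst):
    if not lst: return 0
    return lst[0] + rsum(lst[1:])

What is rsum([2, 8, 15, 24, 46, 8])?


rsum([2, 8, 15, 24, 46, 8]) = 2 + rsum([8, 15, 24, 46, 8])
rsum([8, 15, 24, 46, 8]) = 8 + rsum([15, 24, 46, 8])
rsum([15, 24, 46, 8]) = 15 + rsum([24, 46, 8])
rsum([24, 46, 8]) = 24 + rsum([46, 8])
rsum([46, 8]) = 46 + rsum([8])
rsum([8]) = 8 + rsum([])
rsum([]) = 0  (base case)
Total: 2 + 8 + 15 + 24 + 46 + 8 + 0 = 103

103


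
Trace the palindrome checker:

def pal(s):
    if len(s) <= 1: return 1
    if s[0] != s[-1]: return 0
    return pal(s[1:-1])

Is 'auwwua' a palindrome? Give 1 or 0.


pal('auwwua'): s[0]='a' == s[-1]='a' -> check pal('uwwu')
pal('uwwu'): s[0]='u' == s[-1]='u' -> check pal('ww')
pal('ww'): s[0]='w' == s[-1]='w' -> check pal('')
pal(''): len <= 1 -> return 1  (base case)
Result: 1 (palindrome)

1


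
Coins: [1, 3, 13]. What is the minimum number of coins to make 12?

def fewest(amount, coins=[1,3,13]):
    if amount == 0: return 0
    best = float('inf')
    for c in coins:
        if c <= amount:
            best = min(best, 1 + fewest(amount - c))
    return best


Building up with DP:
fewest(0) = 0
fewest(1) = min(1+fewest(0)=1+0=1) = 1
fewest(2) = min(1+fewest(1)=1+1=2) = 2
fewest(3) = min(1+fewest(2)=1+2=3, 1+fewest(0)=1+0=1) = 1
fewest(4) = min(1+fewest(3)=1+1=2, 1+fewest(1)=1+1=2) = 2
fewest(5) = min(1+fewest(4)=1+2=3, 1+fewest(2)=1+2=3) = 3
fewest(6) = min(1+fewest(5)=1+3=4, 1+fewest(3)=1+1=2) = 2
fewest(7) = min(1+fewest(6)=1+2=3, 1+fewest(4)=1+2=3) = 3
fewest(8) = min(1+fewest(7)=1+3=4, 1+fewest(5)=1+3=4) = 4
fewest(9) = min(1+fewest(8)=1+4=5, 1+fewest(6)=1+2=3) = 3
fewest(10) = min(1+fewest(9)=1+3=4, 1+fewest(7)=1+3=4) = 4
fewest(11) = min(1+fewest(10)=1+4=5, 1+fewest(8)=1+4=5) = 5
fewest(12) = min(1+fewest(11)=1+5=6, 1+fewest(9)=1+3=4) = 4

4


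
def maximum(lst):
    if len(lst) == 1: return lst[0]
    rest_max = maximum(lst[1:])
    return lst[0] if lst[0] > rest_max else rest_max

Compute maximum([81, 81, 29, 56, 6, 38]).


maximum([81, 81, 29, 56, 6, 38]): compare 81 with maximum([81, 29, 56, 6, 38])
maximum([81, 29, 56, 6, 38]): compare 81 with maximum([29, 56, 6, 38])
maximum([29, 56, 6, 38]): compare 29 with maximum([56, 6, 38])
maximum([56, 6, 38]): compare 56 with maximum([6, 38])
maximum([6, 38]): compare 6 with maximum([38])
maximum([38]) = 38  (base case)
Compare 6 with 38 -> 38
Compare 56 with 38 -> 56
Compare 29 with 56 -> 56
Compare 81 with 56 -> 81
Compare 81 with 81 -> 81

81


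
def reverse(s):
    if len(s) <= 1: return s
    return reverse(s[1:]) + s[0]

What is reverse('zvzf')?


reverse('zvzf') = reverse('vzf') + 'z'
reverse('vzf') = reverse('zf') + 'v'
reverse('zf') = reverse('f') + 'z'
reverse('f') = 'f'  (base case)
Concatenating: 'f' + 'z' + 'v' + 'z' = 'fzvz'

fzvz


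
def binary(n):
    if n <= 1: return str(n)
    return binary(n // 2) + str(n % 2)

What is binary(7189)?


binary(7189) = binary(3594) + '1'
binary(3594) = binary(1797) + '0'
binary(1797) = binary(898) + '1'
binary(898) = binary(449) + '0'
binary(449) = binary(224) + '1'
binary(224) = binary(112) + '0'
binary(112) = binary(56) + '0'
binary(56) = binary(28) + '0'
binary(28) = binary(14) + '0'
binary(14) = binary(7) + '0'
binary(7) = binary(3) + '1'
binary(3) = binary(1) + '1'
binary(1) = '1'  (base case)
Concatenating: '1' + '1' + '1' + '0' + '0' + '0' + '0' + '0' + '1' + '0' + '1' + '0' + '1' = '1110000010101'

1110000010101


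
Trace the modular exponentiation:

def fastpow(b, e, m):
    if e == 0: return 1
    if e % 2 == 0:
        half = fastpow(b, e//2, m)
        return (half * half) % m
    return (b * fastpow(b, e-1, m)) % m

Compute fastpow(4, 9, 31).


fastpow(4, 9, 31): e is odd, compute fastpow(4, 8, 31)
  fastpow(4, 8, 31): e is even, compute fastpow(4, 4, 31)
    fastpow(4, 4, 31): e is even, compute fastpow(4, 2, 31)
      fastpow(4, 2, 31): e is even, compute fastpow(4, 1, 31)
        fastpow(4, 1, 31): e is odd, compute fastpow(4, 0, 31)
          fastpow(4, 0, 31) = 1
        (4 * 1) % 31 = 4
      half=4, (4*4) % 31 = 16
    half=16, (16*16) % 31 = 8
  half=8, (8*8) % 31 = 2
(4 * 2) % 31 = 8

8


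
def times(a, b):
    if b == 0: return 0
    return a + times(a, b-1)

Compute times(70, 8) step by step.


times(70, 8) = 70 + times(70, 7)
times(70, 7) = 70 + times(70, 6)
times(70, 6) = 70 + times(70, 5)
times(70, 5) = 70 + times(70, 4)
times(70, 4) = 70 + times(70, 3)
times(70, 3) = 70 + times(70, 2)
times(70, 2) = 70 + times(70, 1)
times(70, 1) = 70 + times(70, 0)
times(70, 0) = 0  (base case)
Total: 70 + 70 + 70 + 70 + 70 + 70 + 70 + 70 + 0 = 560

560


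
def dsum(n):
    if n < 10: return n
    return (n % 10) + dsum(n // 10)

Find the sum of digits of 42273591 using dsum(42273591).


dsum(42273591) = 1 + dsum(4227359)
dsum(4227359) = 9 + dsum(422735)
dsum(422735) = 5 + dsum(42273)
dsum(42273) = 3 + dsum(4227)
dsum(4227) = 7 + dsum(422)
dsum(422) = 2 + dsum(42)
dsum(42) = 2 + dsum(4)
dsum(4) = 4  (base case)
Total: 1 + 9 + 5 + 3 + 7 + 2 + 2 + 4 = 33

33


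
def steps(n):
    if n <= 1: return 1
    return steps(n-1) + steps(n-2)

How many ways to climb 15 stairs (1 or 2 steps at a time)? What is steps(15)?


Building up from base cases:
steps(0) = 1
steps(1) = 1
steps(2) = steps(1) + steps(0) = 1 + 1 = 2
steps(3) = steps(2) + steps(1) = 2 + 1 = 3
steps(4) = steps(3) + steps(2) = 3 + 2 = 5
steps(5) = steps(4) + steps(3) = 5 + 3 = 8
steps(6) = steps(5) + steps(4) = 8 + 5 = 13
steps(7) = steps(6) + steps(5) = 13 + 8 = 21
steps(8) = steps(7) + steps(6) = 21 + 13 = 34
steps(9) = steps(8) + steps(7) = 34 + 21 = 55
steps(10) = steps(9) + steps(8) = 55 + 34 = 89
steps(11) = steps(10) + steps(9) = 89 + 55 = 144
steps(12) = steps(11) + steps(10) = 144 + 89 = 233
steps(13) = steps(12) + steps(11) = 233 + 144 = 377
steps(14) = steps(13) + steps(12) = 377 + 233 = 610
steps(15) = steps(14) + steps(13) = 610 + 377 = 987

987


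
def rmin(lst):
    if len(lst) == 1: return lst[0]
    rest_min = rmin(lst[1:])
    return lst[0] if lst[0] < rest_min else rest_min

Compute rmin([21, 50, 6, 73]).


rmin([21, 50, 6, 73]): compare 21 with rmin([50, 6, 73])
rmin([50, 6, 73]): compare 50 with rmin([6, 73])
rmin([6, 73]): compare 6 with rmin([73])
rmin([73]) = 73  (base case)
Compare 6 with 73 -> 6
Compare 50 with 6 -> 6
Compare 21 with 6 -> 6

6


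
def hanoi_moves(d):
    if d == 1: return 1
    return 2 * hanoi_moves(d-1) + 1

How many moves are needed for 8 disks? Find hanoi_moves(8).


hanoi_moves(8) = 2 * hanoi_moves(7) + 1
hanoi_moves(7) = 2 * hanoi_moves(6) + 1
hanoi_moves(6) = 2 * hanoi_moves(5) + 1
hanoi_moves(5) = 2 * hanoi_moves(4) + 1
hanoi_moves(4) = 2 * hanoi_moves(3) + 1
hanoi_moves(3) = 2 * hanoi_moves(2) + 1
hanoi_moves(2) = 2 * hanoi_moves(1) + 1
hanoi_moves(1) = 1  (base case)
hanoi_moves(2) = 2 * 1 + 1 = 3
hanoi_moves(3) = 2 * 3 + 1 = 7
hanoi_moves(4) = 2 * 7 + 1 = 15
hanoi_moves(5) = 2 * 15 + 1 = 31
hanoi_moves(6) = 2 * 31 + 1 = 63
hanoi_moves(7) = 2 * 63 + 1 = 127
hanoi_moves(8) = 2 * 127 + 1 = 255

255


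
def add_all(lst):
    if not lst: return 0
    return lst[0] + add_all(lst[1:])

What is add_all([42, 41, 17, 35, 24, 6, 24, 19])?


add_all([42, 41, 17, 35, 24, 6, 24, 19]) = 42 + add_all([41, 17, 35, 24, 6, 24, 19])
add_all([41, 17, 35, 24, 6, 24, 19]) = 41 + add_all([17, 35, 24, 6, 24, 19])
add_all([17, 35, 24, 6, 24, 19]) = 17 + add_all([35, 24, 6, 24, 19])
add_all([35, 24, 6, 24, 19]) = 35 + add_all([24, 6, 24, 19])
add_all([24, 6, 24, 19]) = 24 + add_all([6, 24, 19])
add_all([6, 24, 19]) = 6 + add_all([24, 19])
add_all([24, 19]) = 24 + add_all([19])
add_all([19]) = 19 + add_all([])
add_all([]) = 0  (base case)
Total: 42 + 41 + 17 + 35 + 24 + 6 + 24 + 19 + 0 = 208

208


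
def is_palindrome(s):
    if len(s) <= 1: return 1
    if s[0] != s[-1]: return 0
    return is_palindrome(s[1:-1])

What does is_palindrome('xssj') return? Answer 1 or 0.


is_palindrome('xssj'): s[0]='x' != s[-1]='j' -> return 0
Result: 0 (not a palindrome)

0


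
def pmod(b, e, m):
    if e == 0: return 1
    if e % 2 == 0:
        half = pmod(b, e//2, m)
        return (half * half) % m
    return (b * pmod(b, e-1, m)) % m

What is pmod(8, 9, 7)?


pmod(8, 9, 7): e is odd, compute pmod(8, 8, 7)
  pmod(8, 8, 7): e is even, compute pmod(8, 4, 7)
    pmod(8, 4, 7): e is even, compute pmod(8, 2, 7)
      pmod(8, 2, 7): e is even, compute pmod(8, 1, 7)
        pmod(8, 1, 7): e is odd, compute pmod(8, 0, 7)
          pmod(8, 0, 7) = 1
        (8 * 1) % 7 = 1
      half=1, (1*1) % 7 = 1
    half=1, (1*1) % 7 = 1
  half=1, (1*1) % 7 = 1
(8 * 1) % 7 = 1

1


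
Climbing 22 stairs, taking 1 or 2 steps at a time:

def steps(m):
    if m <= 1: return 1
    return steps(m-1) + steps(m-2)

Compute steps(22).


Building up from base cases:
steps(0) = 1
steps(1) = 1
steps(2) = steps(1) + steps(0) = 1 + 1 = 2
steps(3) = steps(2) + steps(1) = 2 + 1 = 3
steps(4) = steps(3) + steps(2) = 3 + 2 = 5
steps(5) = steps(4) + steps(3) = 5 + 3 = 8
steps(6) = steps(5) + steps(4) = 8 + 5 = 13
steps(7) = steps(6) + steps(5) = 13 + 8 = 21
steps(8) = steps(7) + steps(6) = 21 + 13 = 34
steps(9) = steps(8) + steps(7) = 34 + 21 = 55
steps(10) = steps(9) + steps(8) = 55 + 34 = 89
steps(11) = steps(10) + steps(9) = 89 + 55 = 144
steps(12) = steps(11) + steps(10) = 144 + 89 = 233
steps(13) = steps(12) + steps(11) = 233 + 144 = 377
steps(14) = steps(13) + steps(12) = 377 + 233 = 610
steps(15) = steps(14) + steps(13) = 610 + 377 = 987
steps(16) = steps(15) + steps(14) = 987 + 610 = 1597
steps(17) = steps(16) + steps(15) = 1597 + 987 = 2584
steps(18) = steps(17) + steps(16) = 2584 + 1597 = 4181
steps(19) = steps(18) + steps(17) = 4181 + 2584 = 6765
steps(20) = steps(19) + steps(18) = 6765 + 4181 = 10946
steps(21) = steps(20) + steps(19) = 10946 + 6765 = 17711
steps(22) = steps(21) + steps(20) = 17711 + 10946 = 28657

28657


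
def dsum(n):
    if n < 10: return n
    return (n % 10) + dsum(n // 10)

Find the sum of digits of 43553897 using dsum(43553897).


dsum(43553897) = 7 + dsum(4355389)
dsum(4355389) = 9 + dsum(435538)
dsum(435538) = 8 + dsum(43553)
dsum(43553) = 3 + dsum(4355)
dsum(4355) = 5 + dsum(435)
dsum(435) = 5 + dsum(43)
dsum(43) = 3 + dsum(4)
dsum(4) = 4  (base case)
Total: 7 + 9 + 8 + 3 + 5 + 5 + 3 + 4 = 44

44


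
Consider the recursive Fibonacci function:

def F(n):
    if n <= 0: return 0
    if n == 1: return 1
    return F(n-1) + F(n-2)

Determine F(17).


Computing F(17) bottom-up:
F(0) = 0
F(1) = 1
F(2) = F(1) + F(0) = 1 + 0 = 1
F(3) = F(2) + F(1) = 1 + 1 = 2
F(4) = F(3) + F(2) = 2 + 1 = 3
F(5) = F(4) + F(3) = 3 + 2 = 5
F(6) = F(5) + F(4) = 5 + 3 = 8
F(7) = F(6) + F(5) = 8 + 5 = 13
F(8) = F(7) + F(6) = 13 + 8 = 21
F(9) = F(8) + F(7) = 21 + 13 = 34
F(10) = F(9) + F(8) = 34 + 21 = 55
F(11) = F(10) + F(9) = 55 + 34 = 89
F(12) = F(11) + F(10) = 89 + 55 = 144
F(13) = F(12) + F(11) = 144 + 89 = 233
F(14) = F(13) + F(12) = 233 + 144 = 377
F(15) = F(14) + F(13) = 377 + 233 = 610
F(16) = F(15) + F(14) = 610 + 377 = 987
F(17) = F(16) + F(15) = 987 + 610 = 1597

1597


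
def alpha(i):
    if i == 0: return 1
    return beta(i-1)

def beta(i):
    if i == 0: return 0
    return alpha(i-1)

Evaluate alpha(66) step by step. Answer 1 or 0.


alpha(66) = beta(65)
beta(65) = alpha(64)
alpha(64) = beta(63)
beta(63) = alpha(62)
alpha(62) = beta(61)
beta(61) = alpha(60)
alpha(60) = beta(59)
beta(59) = alpha(58)
alpha(58) = beta(57)
beta(57) = alpha(56)
alpha(56) = beta(55)
beta(55) = alpha(54)
alpha(54) = beta(53)
beta(53) = alpha(52)
alpha(52) = beta(51)
beta(51) = alpha(50)
alpha(50) = beta(49)
beta(49) = alpha(48)
alpha(48) = beta(47)
beta(47) = alpha(46)
alpha(46) = beta(45)
beta(45) = alpha(44)
alpha(44) = beta(43)
beta(43) = alpha(42)
alpha(42) = beta(41)
beta(41) = alpha(40)
alpha(40) = beta(39)
beta(39) = alpha(38)
alpha(38) = beta(37)
beta(37) = alpha(36)
alpha(36) = beta(35)
beta(35) = alpha(34)
alpha(34) = beta(33)
beta(33) = alpha(32)
alpha(32) = beta(31)
beta(31) = alpha(30)
alpha(30) = beta(29)
beta(29) = alpha(28)
alpha(28) = beta(27)
beta(27) = alpha(26)
alpha(26) = beta(25)
beta(25) = alpha(24)
alpha(24) = beta(23)
beta(23) = alpha(22)
alpha(22) = beta(21)
beta(21) = alpha(20)
alpha(20) = beta(19)
beta(19) = alpha(18)
alpha(18) = beta(17)
beta(17) = alpha(16)
alpha(16) = beta(15)
beta(15) = alpha(14)
alpha(14) = beta(13)
beta(13) = alpha(12)
alpha(12) = beta(11)
beta(11) = alpha(10)
alpha(10) = beta(9)
beta(9) = alpha(8)
alpha(8) = beta(7)
beta(7) = alpha(6)
alpha(6) = beta(5)
beta(5) = alpha(4)
alpha(4) = beta(3)
beta(3) = alpha(2)
alpha(2) = beta(1)
beta(1) = alpha(0)
alpha(0) = 1  (base case)
Result: 1

1


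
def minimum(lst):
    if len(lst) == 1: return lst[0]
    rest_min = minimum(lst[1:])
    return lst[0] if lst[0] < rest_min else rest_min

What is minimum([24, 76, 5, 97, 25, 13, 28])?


minimum([24, 76, 5, 97, 25, 13, 28]): compare 24 with minimum([76, 5, 97, 25, 13, 28])
minimum([76, 5, 97, 25, 13, 28]): compare 76 with minimum([5, 97, 25, 13, 28])
minimum([5, 97, 25, 13, 28]): compare 5 with minimum([97, 25, 13, 28])
minimum([97, 25, 13, 28]): compare 97 with minimum([25, 13, 28])
minimum([25, 13, 28]): compare 25 with minimum([13, 28])
minimum([13, 28]): compare 13 with minimum([28])
minimum([28]) = 28  (base case)
Compare 13 with 28 -> 13
Compare 25 with 13 -> 13
Compare 97 with 13 -> 13
Compare 5 with 13 -> 5
Compare 76 with 5 -> 5
Compare 24 with 5 -> 5

5


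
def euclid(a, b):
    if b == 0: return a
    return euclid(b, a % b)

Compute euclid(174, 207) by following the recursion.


euclid(174, 207) = euclid(207, 174)
euclid(207, 174) = euclid(174, 33)
euclid(174, 33) = euclid(33, 9)
euclid(33, 9) = euclid(9, 6)
euclid(9, 6) = euclid(6, 3)
euclid(6, 3) = euclid(3, 0)
euclid(3, 0) = 3  (base case)

3


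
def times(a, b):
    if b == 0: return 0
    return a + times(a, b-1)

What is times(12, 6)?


times(12, 6) = 12 + times(12, 5)
times(12, 5) = 12 + times(12, 4)
times(12, 4) = 12 + times(12, 3)
times(12, 3) = 12 + times(12, 2)
times(12, 2) = 12 + times(12, 1)
times(12, 1) = 12 + times(12, 0)
times(12, 0) = 0  (base case)
Total: 12 + 12 + 12 + 12 + 12 + 12 + 0 = 72

72


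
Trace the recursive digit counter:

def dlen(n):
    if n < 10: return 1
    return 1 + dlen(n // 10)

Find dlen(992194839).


dlen(992194839) = 1 + dlen(99219483)
dlen(99219483) = 1 + dlen(9921948)
dlen(9921948) = 1 + dlen(992194)
dlen(992194) = 1 + dlen(99219)
dlen(99219) = 1 + dlen(9921)
dlen(9921) = 1 + dlen(992)
dlen(992) = 1 + dlen(99)
dlen(99) = 1 + dlen(9)
dlen(9) = 1  (base case: 9 < 10)
Unwinding: 1 + 1 + 1 + 1 + 1 + 1 + 1 + 1 + 1 = 9

9


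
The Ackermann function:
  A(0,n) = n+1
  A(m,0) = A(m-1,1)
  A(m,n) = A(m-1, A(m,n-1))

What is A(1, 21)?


A(1, 21) = A(0, A(1, 20))
  A(1, 20) = A(0, A(1, 19))
    A(1, 19) = A(0, A(1, 18))
      A(1, 18) = A(0, A(1, 17))
        A(1, 17) = A(0, A(1, 16))
          A(1, 16) = A(0, A(1, 15))
          A(1, 15) = A(0, A(1, 14))
          A(1, 14) = A(0, A(1, 13))
          A(1, 13) = A(0, A(1, 12))
          A(1, 12) = A(0, A(1, 11))
          A(1, 11) = A(0, A(1, 10))
          A(1, 10) = A(0, A(1, 9))
          A(1, 9) = A(0, A(1, 8))
          A(1, 8) = A(0, A(1, 7))
          A(1, 7) = A(0, A(1, 6))
          A(1, 6) = A(0, A(1, 5))
          A(1, 5) = A(0, A(1, 4))
          A(1, 4) = A(0, A(1, 3))
          A(1, 3) = A(0, A(1, 2))
          A(1, 2) = A(0, A(1, 1))
          A(1, 1) = A(0, A(1, 0))
          A(1, 0) = A(0, 1)
          A(0, 1) = 2
            = A(0, 2)
          A(0, 2) = 3
... (trace truncated)
Result: A(1, 21) = 23

23


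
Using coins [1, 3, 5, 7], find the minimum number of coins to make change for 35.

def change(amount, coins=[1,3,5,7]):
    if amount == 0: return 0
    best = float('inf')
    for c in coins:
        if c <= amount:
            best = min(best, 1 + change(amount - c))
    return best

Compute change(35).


Building up with DP:
change(0) = 0
change(1) = min(1+change(0)=1+0=1) = 1
change(2) = min(1+change(1)=1+1=2) = 2
change(3) = min(1+change(2)=1+2=3, 1+change(0)=1+0=1) = 1
change(4) = min(1+change(3)=1+1=2, 1+change(1)=1+1=2) = 2
change(5) = min(1+change(4)=1+2=3, 1+change(2)=1+2=3, 1+change(0)=1+0=1) = 1
change(6) = min(1+change(5)=1+1=2, 1+change(3)=1+1=2, 1+change(1)=1+1=2) = 2
change(7) = min(1+change(6)=1+2=3, 1+change(4)=1+2=3, 1+change(2)=1+2=3, 1+change(0)=1+0=1) = 1
change(8) = min(1+change(7)=1+1=2, 1+change(5)=1+1=2, 1+change(3)=1+1=2, 1+change(1)=1+1=2) = 2
change(9) = min(1+change(8)=1+2=3, 1+change(6)=1+2=3, 1+change(4)=1+2=3, 1+change(2)=1+2=3) = 3
change(10) = min(1+change(9)=1+3=4, 1+change(7)=1+1=2, 1+change(5)=1+1=2, 1+change(3)=1+1=2) = 2
change(11) = min(1+change(10)=1+2=3, 1+change(8)=1+2=3, 1+change(6)=1+2=3, 1+change(4)=1+2=3) = 3
change(12) = min(1+change(11)=1+3=4, 1+change(9)=1+3=4, 1+change(7)=1+1=2, 1+change(5)=1+1=2) = 2
change(13) = min(1+change(12)=1+2=3, 1+change(10)=1+2=3, 1+change(8)=1+2=3, 1+change(6)=1+2=3) = 3
change(14) = min(1+change(13)=1+3=4, 1+change(11)=1+3=4, 1+change(9)=1+3=4, 1+change(7)=1+1=2) = 2
change(15) = min(1+change(14)=1+2=3, 1+change(12)=1+2=3, 1+change(10)=1+2=3, 1+change(8)=1+2=3) = 3
change(16) = min(1+change(15)=1+3=4, 1+change(13)=1+3=4, 1+change(11)=1+3=4, 1+change(9)=1+3=4) = 4
change(17) = min(1+change(16)=1+4=5, 1+change(14)=1+2=3, 1+change(12)=1+2=3, 1+change(10)=1+2=3) = 3
change(18) = min(1+change(17)=1+3=4, 1+change(15)=1+3=4, 1+change(13)=1+3=4, 1+change(11)=1+3=4) = 4
change(19) = min(1+change(18)=1+4=5, 1+change(16)=1+4=5, 1+change(14)=1+2=3, 1+change(12)=1+2=3) = 3
change(20) = min(1+change(19)=1+3=4, 1+change(17)=1+3=4, 1+change(15)=1+3=4, 1+change(13)=1+3=4) = 4
change(21) = min(1+change(20)=1+4=5, 1+change(18)=1+4=5, 1+change(16)=1+4=5, 1+change(14)=1+2=3) = 3
change(22) = min(1+change(21)=1+3=4, 1+change(19)=1+3=4, 1+change(17)=1+3=4, 1+change(15)=1+3=4) = 4
change(23) = min(1+change(22)=1+4=5, 1+change(20)=1+4=5, 1+change(18)=1+4=5, 1+change(16)=1+4=5) = 5
change(24) = min(1+change(23)=1+5=6, 1+change(21)=1+3=4, 1+change(19)=1+3=4, 1+change(17)=1+3=4) = 4
change(25) = min(1+change(24)=1+4=5, 1+change(22)=1+4=5, 1+change(20)=1+4=5, 1+change(18)=1+4=5) = 5
change(26) = min(1+change(25)=1+5=6, 1+change(23)=1+5=6, 1+change(21)=1+3=4, 1+change(19)=1+3=4) = 4
change(27) = min(1+change(26)=1+4=5, 1+change(24)=1+4=5, 1+change(22)=1+4=5, 1+change(20)=1+4=5) = 5
change(28) = min(1+change(27)=1+5=6, 1+change(25)=1+5=6, 1+change(23)=1+5=6, 1+change(21)=1+3=4) = 4
change(29) = min(1+change(28)=1+4=5, 1+change(26)=1+4=5, 1+change(24)=1+4=5, 1+change(22)=1+4=5) = 5
change(30) = min(1+change(29)=1+5=6, 1+change(27)=1+5=6, 1+change(25)=1+5=6, 1+change(23)=1+5=6) = 6
change(31) = min(1+change(30)=1+6=7, 1+change(28)=1+4=5, 1+change(26)=1+4=5, 1+change(24)=1+4=5) = 5
change(32) = min(1+change(31)=1+5=6, 1+change(29)=1+5=6, 1+change(27)=1+5=6, 1+change(25)=1+5=6) = 6
change(33) = min(1+change(32)=1+6=7, 1+change(30)=1+6=7, 1+change(28)=1+4=5, 1+change(26)=1+4=5) = 5
change(34) = min(1+change(33)=1+5=6, 1+change(31)=1+5=6, 1+change(29)=1+5=6, 1+change(27)=1+5=6) = 6
change(35) = min(1+change(34)=1+6=7, 1+change(32)=1+6=7, 1+change(30)=1+6=7, 1+change(28)=1+4=5) = 5

5
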